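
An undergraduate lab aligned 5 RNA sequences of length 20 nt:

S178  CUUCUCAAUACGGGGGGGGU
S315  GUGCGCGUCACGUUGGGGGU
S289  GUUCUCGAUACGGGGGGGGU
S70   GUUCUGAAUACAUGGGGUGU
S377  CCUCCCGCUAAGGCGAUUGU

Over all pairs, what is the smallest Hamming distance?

2

Pairwise Hamming distances:
  S178 vs S315: 8
  S178 vs S289: 2
  S178 vs S70: 5
  S178 vs S377: 9
  S315 vs S289: 6
  S315 vs S70: 9
  S315 vs S377: 12
  S289 vs S70: 5
  S289 vs S377: 9
  S70 vs S377: 12
The smallest is 2, between S178 and S289.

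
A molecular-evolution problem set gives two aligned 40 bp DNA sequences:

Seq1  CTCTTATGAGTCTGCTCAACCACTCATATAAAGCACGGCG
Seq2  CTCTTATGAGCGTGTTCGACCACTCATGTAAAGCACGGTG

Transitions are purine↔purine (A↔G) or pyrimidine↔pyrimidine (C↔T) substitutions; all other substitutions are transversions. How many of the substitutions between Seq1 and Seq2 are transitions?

5

Differing sites — 11:T/C (Ti); 12:C/G (Tv); 15:C/T (Ti); 18:A/G (Ti); 28:A/G (Ti); 39:C/T (Ti).
Of the 6 differences, 5 transitions and 1 transversion, so the answer is 5.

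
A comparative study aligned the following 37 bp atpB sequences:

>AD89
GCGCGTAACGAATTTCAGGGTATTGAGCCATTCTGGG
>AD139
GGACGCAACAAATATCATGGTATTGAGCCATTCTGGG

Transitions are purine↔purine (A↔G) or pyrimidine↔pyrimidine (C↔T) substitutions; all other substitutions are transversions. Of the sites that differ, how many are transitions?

3

Mismatches occur at site 2 (C→G, transversion), site 3 (G→A, transition), site 6 (T→C, transition), site 10 (G→A, transition), site 14 (T→A, transversion), site 18 (G→T, transversion).
Of the 6 differences, 3 transitions and 3 transversions, so the answer is 3.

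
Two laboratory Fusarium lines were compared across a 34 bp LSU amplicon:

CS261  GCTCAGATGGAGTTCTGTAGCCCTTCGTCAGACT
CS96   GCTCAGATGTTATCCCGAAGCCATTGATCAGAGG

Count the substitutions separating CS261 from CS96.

Differing sites — 10:G/T; 11:A/T; 12:G/A; 14:T/C; 16:T/C; 18:T/A; 23:C/A; 26:C/G; 27:G/A; 33:C/G; 34:T/G.
That gives 11 mismatches out of 34 aligned sites, so the Hamming distance is 11.

11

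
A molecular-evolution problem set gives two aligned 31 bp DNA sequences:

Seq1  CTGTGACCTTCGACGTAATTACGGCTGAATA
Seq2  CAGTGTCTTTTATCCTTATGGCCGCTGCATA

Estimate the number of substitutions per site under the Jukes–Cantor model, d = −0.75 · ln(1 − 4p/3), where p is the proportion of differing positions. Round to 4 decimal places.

Mismatches occur at site 2 (T↔A), site 6 (A↔T), site 8 (C↔T), site 11 (C↔T), site 12 (G↔A), site 13 (A↔T), site 15 (G↔C), site 17 (A↔T), site 20 (T↔G), site 21 (A↔G), site 23 (G↔C), site 28 (A↔C).
p = 12/31 = 0.387097.
d = −0.75 · ln(1 − (4/3)·0.387097) = −0.75 · ln(0.483871) = −0.75 · (-0.725937) = 0.5445.

0.5445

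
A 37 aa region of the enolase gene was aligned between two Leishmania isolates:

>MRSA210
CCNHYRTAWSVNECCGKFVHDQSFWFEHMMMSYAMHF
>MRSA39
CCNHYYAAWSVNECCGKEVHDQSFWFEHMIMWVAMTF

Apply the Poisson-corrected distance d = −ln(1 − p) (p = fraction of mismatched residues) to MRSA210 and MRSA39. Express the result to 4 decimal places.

Mismatches occur at site 6 (R↔Y), site 7 (T↔A), site 18 (F↔E), site 30 (M↔I), site 32 (S↔W), site 33 (Y↔V), site 36 (H↔T).
p = 7/37 = 0.189189.
d = −ln(1 − 0.189189) = −ln(0.810811) = 0.2097.

0.2097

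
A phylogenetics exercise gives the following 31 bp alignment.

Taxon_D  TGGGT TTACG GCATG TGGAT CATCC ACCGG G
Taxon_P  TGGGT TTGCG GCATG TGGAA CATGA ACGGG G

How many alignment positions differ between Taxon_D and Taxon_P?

5

The sequences differ at positions 8 (A/G), 20 (T/A), 24 (C/G), 25 (C/A), 28 (C/G).
That gives 5 mismatches out of 31 aligned sites, so the Hamming distance is 5.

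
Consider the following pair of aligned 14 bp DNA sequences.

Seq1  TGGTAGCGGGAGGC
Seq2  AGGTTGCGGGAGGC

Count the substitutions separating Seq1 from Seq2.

Mismatches occur at site 1 (T↔A), site 5 (A↔T).
That gives 2 mismatches out of 14 aligned sites, so the Hamming distance is 2.

2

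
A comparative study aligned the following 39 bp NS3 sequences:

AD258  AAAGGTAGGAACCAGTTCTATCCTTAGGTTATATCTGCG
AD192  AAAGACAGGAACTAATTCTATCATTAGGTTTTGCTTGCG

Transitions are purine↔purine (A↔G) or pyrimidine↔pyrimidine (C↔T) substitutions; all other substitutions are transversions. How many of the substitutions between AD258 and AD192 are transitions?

The sequences differ at positions 5 (G/A, transition), 6 (T/C, transition), 13 (C/T, transition), 15 (G/A, transition), 23 (C/A, transversion), 31 (A/T, transversion), 33 (A/G, transition), 34 (T/C, transition), 35 (C/T, transition).
Of the 9 differences, 7 transitions and 2 transversions, so the answer is 7.

7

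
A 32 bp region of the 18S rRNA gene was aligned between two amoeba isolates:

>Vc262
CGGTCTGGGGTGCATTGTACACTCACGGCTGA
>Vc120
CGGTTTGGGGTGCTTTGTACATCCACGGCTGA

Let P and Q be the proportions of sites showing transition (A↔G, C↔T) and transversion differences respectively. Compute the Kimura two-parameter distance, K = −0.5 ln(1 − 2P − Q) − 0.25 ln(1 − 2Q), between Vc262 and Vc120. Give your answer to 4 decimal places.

Differing sites — 5:C/T (Ti); 14:A/T (Tv); 22:C/T (Ti); 23:T/C (Ti).
Of the 4 differences, 3 transitions and 1 transversion over 32 sites: P = 3/32 = 0.093750, Q = 1/32 = 0.031250.
d = −0.5·ln(0.781250) − 0.25·ln(0.937500) = −0.5·(-0.246860) − 0.25·(-0.064539) = 0.1396.

0.1396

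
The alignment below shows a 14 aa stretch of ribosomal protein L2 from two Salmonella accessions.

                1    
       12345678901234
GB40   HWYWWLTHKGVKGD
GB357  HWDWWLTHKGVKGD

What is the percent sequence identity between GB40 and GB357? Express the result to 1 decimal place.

The sequences differ at position 3 (Y/D).
13 of the 14 sites match, so the percent identity is 13/14 × 100 = 92.9%.

92.9%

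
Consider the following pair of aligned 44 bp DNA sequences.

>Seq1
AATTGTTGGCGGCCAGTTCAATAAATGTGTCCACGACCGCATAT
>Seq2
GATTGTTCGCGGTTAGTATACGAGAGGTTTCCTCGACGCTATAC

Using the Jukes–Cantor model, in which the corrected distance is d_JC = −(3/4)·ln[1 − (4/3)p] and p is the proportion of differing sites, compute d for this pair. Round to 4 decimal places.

0.4975

Mismatches occur at site 1 (A/G), site 8 (G/C), site 13 (C/T), site 14 (C/T), site 18 (T/A), site 19 (C/T), site 21 (A/C), site 22 (T/G), site 24 (A/G), site 26 (T/G), site 29 (G/T), site 33 (A/T), site 38 (C/G), site 39 (G/C), site 40 (C/T), site 44 (T/C).
p = 16/44 = 0.363636.
d = −0.75 · ln(1 − (4/3)·0.363636) = −0.75 · ln(0.515152) = −0.75 · (-0.663293) = 0.4975.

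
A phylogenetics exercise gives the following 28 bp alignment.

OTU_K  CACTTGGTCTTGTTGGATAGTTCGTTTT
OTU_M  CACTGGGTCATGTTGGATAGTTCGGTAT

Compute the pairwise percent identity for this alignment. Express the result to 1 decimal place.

85.7%

The sequences differ at positions 5 (T/G), 10 (T/A), 25 (T/G), 27 (T/A).
24 of the 28 sites match, so the percent identity is 24/28 × 100 = 85.7%.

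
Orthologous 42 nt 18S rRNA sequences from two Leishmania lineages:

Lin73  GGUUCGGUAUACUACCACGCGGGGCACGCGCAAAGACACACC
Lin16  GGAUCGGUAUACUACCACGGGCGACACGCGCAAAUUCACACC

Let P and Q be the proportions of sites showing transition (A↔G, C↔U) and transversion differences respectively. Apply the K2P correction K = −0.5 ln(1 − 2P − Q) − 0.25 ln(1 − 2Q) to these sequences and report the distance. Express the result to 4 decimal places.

0.1591

Differing sites — 3:U/A (Tv); 20:C/G (Tv); 22:G/C (Tv); 24:G/A (Ti); 35:G/U (Tv); 36:A/U (Tv).
Of the 6 differences, 1 transition and 5 transversions over 42 sites: P = 1/42 = 0.023810, Q = 5/42 = 0.119048.
d = −0.5·ln(0.833332) − 0.25·ln(0.761904) = −0.5·(-0.182323) − 0.25·(-0.271935) = 0.1591.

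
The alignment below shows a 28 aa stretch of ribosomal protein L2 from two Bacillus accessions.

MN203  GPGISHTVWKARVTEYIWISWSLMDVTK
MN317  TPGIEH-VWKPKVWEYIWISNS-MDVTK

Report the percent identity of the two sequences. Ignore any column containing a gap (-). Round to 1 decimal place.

76.9%

Excluding the 2 gap columns leaves 26 comparable sites.
Differing sites — 1:G/T; 5:S/E; 11:A/P; 12:R/K; 14:T/W; 21:W/N.
20 of the 26 comparable sites match, so the percent identity is 20/26 × 100 = 76.9%.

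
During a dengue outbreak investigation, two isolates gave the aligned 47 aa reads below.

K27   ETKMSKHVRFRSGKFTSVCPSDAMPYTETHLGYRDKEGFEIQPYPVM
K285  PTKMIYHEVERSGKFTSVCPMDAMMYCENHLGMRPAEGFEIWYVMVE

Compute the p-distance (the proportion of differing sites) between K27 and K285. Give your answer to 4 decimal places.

0.3830

Differing sites — 1:E/P; 5:S/I; 6:K/Y; 8:V/E; 9:R/V; 10:F/E; 21:S/M; 25:P/M; 27:T/C; 29:T/N; 33:Y/M; 35:D/P; 36:K/A; 42:Q/W; 43:P/Y; 44:Y/V; 45:P/M; 47:M/E.
There are 18 differences over 47 sites, so p = 18/47 = 0.3830.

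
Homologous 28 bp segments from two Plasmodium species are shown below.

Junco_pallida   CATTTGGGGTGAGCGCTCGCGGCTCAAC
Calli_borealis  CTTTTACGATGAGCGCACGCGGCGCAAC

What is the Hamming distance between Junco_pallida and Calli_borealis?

6

Mismatches occur at site 2 (A↔T), site 6 (G↔A), site 7 (G↔C), site 9 (G↔A), site 17 (T↔A), site 24 (T↔G).
That gives 6 mismatches out of 28 aligned sites, so the Hamming distance is 6.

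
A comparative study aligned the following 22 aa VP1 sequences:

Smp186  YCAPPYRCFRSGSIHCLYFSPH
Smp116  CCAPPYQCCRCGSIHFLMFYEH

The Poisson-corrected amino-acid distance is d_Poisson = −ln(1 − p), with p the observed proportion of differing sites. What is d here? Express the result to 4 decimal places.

0.4520

Mismatches occur at site 1 (Y↔C), site 7 (R↔Q), site 9 (F↔C), site 11 (S↔C), site 16 (C↔F), site 18 (Y↔M), site 20 (S↔Y), site 21 (P↔E).
p = 8/22 = 0.363636.
d = −ln(1 − 0.363636) = −ln(0.636364) = 0.4520.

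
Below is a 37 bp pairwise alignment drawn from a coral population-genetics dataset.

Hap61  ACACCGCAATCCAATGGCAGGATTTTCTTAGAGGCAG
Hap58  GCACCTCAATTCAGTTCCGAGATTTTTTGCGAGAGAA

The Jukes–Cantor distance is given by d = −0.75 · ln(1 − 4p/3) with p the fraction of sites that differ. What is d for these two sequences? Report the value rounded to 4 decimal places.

Differing sites — 1:A/G; 6:G/T; 11:C/T; 14:A/G; 16:G/T; 17:G/C; 19:A/G; 20:G/A; 27:C/T; 29:T/G; 30:A/C; 34:G/A; 35:C/G; 37:G/A.
p = 14/37 = 0.378378.
d = −0.75 · ln(1 − (4/3)·0.378378) = −0.75 · ln(0.495496) = −0.75 · (-0.702196) = 0.5266.

0.5266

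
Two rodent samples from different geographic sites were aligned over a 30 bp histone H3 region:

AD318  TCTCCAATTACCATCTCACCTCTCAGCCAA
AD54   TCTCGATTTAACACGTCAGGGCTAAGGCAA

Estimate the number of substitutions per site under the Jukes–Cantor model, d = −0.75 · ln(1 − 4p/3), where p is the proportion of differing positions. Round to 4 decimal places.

0.4408

Mismatches occur at site 5 (C/G), site 7 (A/T), site 11 (C/A), site 14 (T/C), site 15 (C/G), site 19 (C/G), site 20 (C/G), site 21 (T/G), site 24 (C/A), site 27 (C/G).
p = 10/30 = 0.333333.
d = −0.75 · ln(1 − (4/3)·0.333333) = −0.75 · ln(0.555556) = −0.75 · (-0.587786) = 0.4408.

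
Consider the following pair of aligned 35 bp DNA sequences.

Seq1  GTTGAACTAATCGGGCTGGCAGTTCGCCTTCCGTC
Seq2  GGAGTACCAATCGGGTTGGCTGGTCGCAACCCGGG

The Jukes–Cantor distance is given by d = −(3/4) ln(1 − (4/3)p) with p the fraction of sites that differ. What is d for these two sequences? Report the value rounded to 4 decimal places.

0.4582

The sequences differ at positions 2 (T/G), 3 (T/A), 5 (A/T), 8 (T/C), 16 (C/T), 21 (A/T), 23 (T/G), 28 (C/A), 29 (T/A), 30 (T/C), 34 (T/G), 35 (C/G).
p = 12/35 = 0.342857.
d = −0.75 · ln(1 − (4/3)·0.342857) = −0.75 · ln(0.542857) = −0.75 · (-0.610909) = 0.4582.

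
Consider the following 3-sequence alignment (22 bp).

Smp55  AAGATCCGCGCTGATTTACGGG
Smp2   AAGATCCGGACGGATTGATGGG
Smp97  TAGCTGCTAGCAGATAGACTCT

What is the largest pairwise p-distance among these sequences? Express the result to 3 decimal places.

Pairwise Hamming distances:
  Smp55 vs Smp2: 5
  Smp55 vs Smp97: 11
  Smp2 vs Smp97: 12
The largest is 12 mismatches, between Smp2 and Smp97; p = 12/22 = 0.545.

0.545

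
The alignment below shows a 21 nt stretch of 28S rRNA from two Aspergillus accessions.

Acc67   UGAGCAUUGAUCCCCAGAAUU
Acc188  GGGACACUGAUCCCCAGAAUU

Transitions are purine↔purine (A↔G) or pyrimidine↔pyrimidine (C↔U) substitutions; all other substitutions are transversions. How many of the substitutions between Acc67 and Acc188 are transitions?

3

Mismatches occur at site 1 (U/G, transversion), site 3 (A/G, transition), site 4 (G/A, transition), site 7 (U/C, transition).
Of the 4 differences, 3 transitions and 1 transversion, so the answer is 3.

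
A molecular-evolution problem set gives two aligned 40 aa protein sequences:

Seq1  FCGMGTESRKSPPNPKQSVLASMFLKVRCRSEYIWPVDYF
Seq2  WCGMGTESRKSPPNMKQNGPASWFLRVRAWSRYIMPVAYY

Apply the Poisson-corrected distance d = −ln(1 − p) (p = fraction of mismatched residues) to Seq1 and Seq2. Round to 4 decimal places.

0.3930

The sequences differ at positions 1 (F/W), 15 (P/M), 18 (S/N), 19 (V/G), 20 (L/P), 23 (M/W), 26 (K/R), 29 (C/A), 30 (R/W), 32 (E/R), 35 (W/M), 38 (D/A), 40 (F/Y).
p = 13/40 = 0.325000.
d = −ln(1 − 0.325000) = −ln(0.675000) = 0.3930.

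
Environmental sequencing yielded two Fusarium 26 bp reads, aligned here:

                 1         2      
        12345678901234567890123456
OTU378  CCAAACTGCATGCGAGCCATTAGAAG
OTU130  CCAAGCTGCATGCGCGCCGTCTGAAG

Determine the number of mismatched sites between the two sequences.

Differing sites — 5:A/G; 15:A/C; 19:A/G; 21:T/C; 22:A/T.
That gives 5 mismatches out of 26 aligned sites, so the Hamming distance is 5.

5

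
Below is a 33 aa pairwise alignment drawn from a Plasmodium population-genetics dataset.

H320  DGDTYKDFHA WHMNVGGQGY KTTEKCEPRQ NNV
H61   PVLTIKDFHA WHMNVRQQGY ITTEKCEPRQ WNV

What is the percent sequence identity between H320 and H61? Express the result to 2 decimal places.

75.76%

The sequences differ at positions 1 (D/P), 2 (G/V), 3 (D/L), 5 (Y/I), 16 (G/R), 17 (G/Q), 21 (K/I), 31 (N/W).
25 of the 33 sites match, so the percent identity is 25/33 × 100 = 75.76%.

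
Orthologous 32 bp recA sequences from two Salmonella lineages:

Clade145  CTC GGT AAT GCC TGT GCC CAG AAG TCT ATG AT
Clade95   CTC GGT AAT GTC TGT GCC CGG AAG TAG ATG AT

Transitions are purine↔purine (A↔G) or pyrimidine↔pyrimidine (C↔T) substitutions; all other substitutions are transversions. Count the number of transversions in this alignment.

The sequences differ at positions 11 (C/T, transition), 20 (A/G, transition), 26 (C/A, transversion), 27 (T/G, transversion).
Of the 4 differences, 2 transitions and 2 transversions, so the answer is 2.

2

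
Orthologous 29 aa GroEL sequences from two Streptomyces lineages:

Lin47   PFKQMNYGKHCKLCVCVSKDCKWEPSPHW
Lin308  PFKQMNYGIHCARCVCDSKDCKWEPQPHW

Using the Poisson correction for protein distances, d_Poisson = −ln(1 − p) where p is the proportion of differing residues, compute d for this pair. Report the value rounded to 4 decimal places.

0.1892

The sequences differ at positions 9 (K/I), 12 (K/A), 13 (L/R), 17 (V/D), 26 (S/Q).
p = 5/29 = 0.172414.
d = −ln(1 − 0.172414) = −ln(0.827586) = 0.1892.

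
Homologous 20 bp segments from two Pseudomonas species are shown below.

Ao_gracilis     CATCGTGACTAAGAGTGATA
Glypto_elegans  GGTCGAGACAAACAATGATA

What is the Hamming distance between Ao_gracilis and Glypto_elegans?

Mismatches occur at site 1 (C→G), site 2 (A→G), site 6 (T→A), site 10 (T→A), site 13 (G→C), site 15 (G→A).
That gives 6 mismatches out of 20 aligned sites, so the Hamming distance is 6.

6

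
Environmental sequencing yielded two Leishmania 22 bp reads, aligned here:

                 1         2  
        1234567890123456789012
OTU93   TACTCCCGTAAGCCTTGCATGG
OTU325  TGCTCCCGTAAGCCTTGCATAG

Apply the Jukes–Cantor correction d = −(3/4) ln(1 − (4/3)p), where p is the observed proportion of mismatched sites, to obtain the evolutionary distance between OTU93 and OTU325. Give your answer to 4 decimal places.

Mismatches occur at site 2 (A/G), site 21 (G/A).
p = 2/22 = 0.090909.
d = −0.75 · ln(1 − (4/3)·0.090909) = −0.75 · ln(0.878788) = −0.75 · (-0.129212) = 0.0969.

0.0969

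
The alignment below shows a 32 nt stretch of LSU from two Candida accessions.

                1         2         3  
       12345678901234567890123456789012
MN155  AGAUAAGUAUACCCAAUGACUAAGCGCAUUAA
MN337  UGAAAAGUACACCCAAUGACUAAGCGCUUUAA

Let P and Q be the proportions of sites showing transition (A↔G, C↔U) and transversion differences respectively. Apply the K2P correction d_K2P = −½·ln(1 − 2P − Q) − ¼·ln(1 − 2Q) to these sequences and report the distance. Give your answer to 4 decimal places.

Mismatches occur at site 1 (A/U, transversion), site 4 (U/A, transversion), site 10 (U/C, transition), site 28 (A/U, transversion).
Of the 4 differences, 1 transition and 3 transversions over 32 sites: P = 1/32 = 0.031250, Q = 3/32 = 0.093750.
d = −0.5·ln(0.843750) − 0.25·ln(0.812500) = −0.5·(-0.169899) − 0.25·(-0.207639) = 0.1369.

0.1369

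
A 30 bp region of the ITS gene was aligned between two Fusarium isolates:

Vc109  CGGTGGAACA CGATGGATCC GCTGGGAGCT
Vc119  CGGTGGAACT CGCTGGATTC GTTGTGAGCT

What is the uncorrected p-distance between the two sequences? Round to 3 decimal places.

0.167

The sequences differ at positions 10 (A/T), 13 (A/C), 19 (C/T), 22 (C/T), 25 (G/T).
There are 5 differences over 30 sites, so p = 5/30 = 0.167.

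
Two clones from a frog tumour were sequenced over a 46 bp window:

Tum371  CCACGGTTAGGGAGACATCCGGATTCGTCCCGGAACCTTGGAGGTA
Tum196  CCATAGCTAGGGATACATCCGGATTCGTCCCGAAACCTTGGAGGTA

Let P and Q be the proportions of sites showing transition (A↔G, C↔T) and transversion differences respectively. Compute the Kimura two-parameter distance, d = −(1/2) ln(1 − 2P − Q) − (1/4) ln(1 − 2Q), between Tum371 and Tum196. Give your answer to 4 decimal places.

The sequences differ at positions 4 (C/T, transition), 5 (G/A, transition), 7 (T/C, transition), 14 (G/T, transversion), 33 (G/A, transition).
Of the 5 differences, 4 transitions and 1 transversion over 46 sites: P = 4/46 = 0.086957, Q = 1/46 = 0.021739.
d = −0.5·ln(0.804347) − 0.25·ln(0.956522) = −0.5·(-0.217725) − 0.25·(-0.044451) = 0.1200.

0.1200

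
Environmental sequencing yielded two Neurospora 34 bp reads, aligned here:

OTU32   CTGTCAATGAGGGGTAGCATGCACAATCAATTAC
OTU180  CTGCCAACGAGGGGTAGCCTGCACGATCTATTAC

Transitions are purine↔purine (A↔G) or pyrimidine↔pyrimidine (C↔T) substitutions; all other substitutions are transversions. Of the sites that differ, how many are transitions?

The sequences differ at positions 4 (T/C, transition), 8 (T/C, transition), 19 (A/C, transversion), 25 (A/G, transition), 29 (A/T, transversion).
Of the 5 differences, 3 transitions and 2 transversions, so the answer is 3.

3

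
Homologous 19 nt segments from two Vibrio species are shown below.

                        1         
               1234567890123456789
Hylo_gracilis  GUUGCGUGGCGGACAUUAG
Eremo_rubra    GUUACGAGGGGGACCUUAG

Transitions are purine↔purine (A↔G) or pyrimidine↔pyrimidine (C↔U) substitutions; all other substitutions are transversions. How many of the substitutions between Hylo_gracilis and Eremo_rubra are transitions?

Mismatches occur at site 4 (G↔A, transition), site 7 (U↔A, transversion), site 10 (C↔G, transversion), site 15 (A↔C, transversion).
Of the 4 differences, 1 transition and 3 transversions, so the answer is 1.

1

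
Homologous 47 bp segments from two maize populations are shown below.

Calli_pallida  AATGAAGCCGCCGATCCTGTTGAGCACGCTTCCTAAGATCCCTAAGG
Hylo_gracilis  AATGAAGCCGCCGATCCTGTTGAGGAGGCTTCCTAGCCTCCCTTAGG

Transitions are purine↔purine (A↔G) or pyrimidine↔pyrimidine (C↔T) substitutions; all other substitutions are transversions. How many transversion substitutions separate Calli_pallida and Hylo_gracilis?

5

Mismatches occur at site 25 (C/G, transversion), site 27 (C/G, transversion), site 36 (A/G, transition), site 37 (G/C, transversion), site 38 (A/C, transversion), site 44 (A/T, transversion).
Of the 6 differences, 1 transition and 5 transversions, so the answer is 5.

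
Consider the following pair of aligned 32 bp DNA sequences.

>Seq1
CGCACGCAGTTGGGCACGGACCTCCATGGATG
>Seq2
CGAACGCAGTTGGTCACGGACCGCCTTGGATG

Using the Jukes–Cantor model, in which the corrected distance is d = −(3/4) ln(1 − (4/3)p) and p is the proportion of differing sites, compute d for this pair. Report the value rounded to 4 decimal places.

Mismatches occur at site 3 (C→A), site 14 (G→T), site 23 (T→G), site 26 (A→T).
p = 4/32 = 0.125000.
d = −0.75 · ln(1 − (4/3)·0.125000) = −0.75 · ln(0.833333) = −0.75 · (-0.182322) = 0.1367.

0.1367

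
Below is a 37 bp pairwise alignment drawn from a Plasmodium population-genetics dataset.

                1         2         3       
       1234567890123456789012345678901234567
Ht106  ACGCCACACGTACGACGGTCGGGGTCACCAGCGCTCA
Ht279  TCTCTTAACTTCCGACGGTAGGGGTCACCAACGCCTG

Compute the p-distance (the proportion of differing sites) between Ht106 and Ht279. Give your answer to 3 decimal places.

0.324

Mismatches occur at site 1 (A→T), site 3 (G→T), site 5 (C→T), site 6 (A→T), site 7 (C→A), site 10 (G→T), site 12 (A→C), site 20 (C→A), site 31 (G→A), site 35 (T→C), site 36 (C→T), site 37 (A→G).
There are 12 differences over 37 sites, so p = 12/37 = 0.324.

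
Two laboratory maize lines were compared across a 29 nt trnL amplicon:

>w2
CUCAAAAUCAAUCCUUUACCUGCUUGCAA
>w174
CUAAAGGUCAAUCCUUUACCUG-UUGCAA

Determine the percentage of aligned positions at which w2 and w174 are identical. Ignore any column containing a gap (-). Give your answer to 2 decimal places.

89.29%

Excluding the 1 gap column leaves 28 comparable sites.
The sequences differ at positions 3 (C/A), 6 (A/G), 7 (A/G).
25 of the 28 comparable sites match, so the percent identity is 25/28 × 100 = 89.29%.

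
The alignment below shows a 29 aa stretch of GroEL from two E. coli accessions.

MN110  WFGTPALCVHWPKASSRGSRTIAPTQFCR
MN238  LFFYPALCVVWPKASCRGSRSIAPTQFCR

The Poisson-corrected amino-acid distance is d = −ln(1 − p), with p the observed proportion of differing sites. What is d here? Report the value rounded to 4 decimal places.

0.2318

The sequences differ at positions 1 (W/L), 3 (G/F), 4 (T/Y), 10 (H/V), 16 (S/C), 21 (T/S).
p = 6/29 = 0.206897.
d = −ln(1 − 0.206897) = −ln(0.793103) = 0.2318.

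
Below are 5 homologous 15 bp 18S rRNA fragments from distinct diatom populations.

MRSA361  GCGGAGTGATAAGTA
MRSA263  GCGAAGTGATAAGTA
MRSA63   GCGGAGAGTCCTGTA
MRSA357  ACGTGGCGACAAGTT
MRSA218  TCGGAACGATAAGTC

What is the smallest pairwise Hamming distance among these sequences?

1

Pairwise Hamming distances:
  MRSA361 vs MRSA263: 1
  MRSA361 vs MRSA63: 5
  MRSA361 vs MRSA357: 6
  MRSA361 vs MRSA218: 4
  MRSA263 vs MRSA63: 6
  MRSA263 vs MRSA357: 6
  MRSA263 vs MRSA218: 5
  MRSA63 vs MRSA357: 8
  MRSA63 vs MRSA218: 8
  MRSA357 vs MRSA218: 6
The smallest is 1, between MRSA361 and MRSA263.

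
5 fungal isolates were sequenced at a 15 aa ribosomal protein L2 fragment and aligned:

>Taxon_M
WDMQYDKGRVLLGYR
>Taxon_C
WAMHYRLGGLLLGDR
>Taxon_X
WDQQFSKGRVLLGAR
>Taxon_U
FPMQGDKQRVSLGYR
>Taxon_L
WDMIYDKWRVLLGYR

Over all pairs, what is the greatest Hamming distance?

11

Pairwise Hamming distances:
  Taxon_M vs Taxon_C: 7
  Taxon_M vs Taxon_X: 4
  Taxon_M vs Taxon_U: 5
  Taxon_M vs Taxon_L: 2
  Taxon_C vs Taxon_X: 9
  Taxon_C vs Taxon_U: 11
  Taxon_C vs Taxon_L: 8
  Taxon_X vs Taxon_U: 8
  Taxon_X vs Taxon_L: 6
  Taxon_U vs Taxon_L: 6
The largest is 11, between Taxon_C and Taxon_U.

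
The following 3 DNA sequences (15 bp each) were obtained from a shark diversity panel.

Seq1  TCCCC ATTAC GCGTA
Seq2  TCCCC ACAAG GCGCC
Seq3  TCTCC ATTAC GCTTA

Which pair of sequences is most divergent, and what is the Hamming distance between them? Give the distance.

Pairwise Hamming distances:
  Seq1 vs Seq2: 5
  Seq1 vs Seq3: 2
  Seq2 vs Seq3: 7
The largest is 7, between Seq2 and Seq3.

7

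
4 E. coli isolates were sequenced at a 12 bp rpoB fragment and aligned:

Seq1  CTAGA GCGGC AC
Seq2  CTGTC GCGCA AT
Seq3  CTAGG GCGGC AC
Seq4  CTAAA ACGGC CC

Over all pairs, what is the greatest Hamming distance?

Pairwise Hamming distances:
  Seq1 vs Seq2: 6
  Seq1 vs Seq3: 1
  Seq1 vs Seq4: 3
  Seq2 vs Seq3: 6
  Seq2 vs Seq4: 8
  Seq3 vs Seq4: 4
The largest is 8, between Seq2 and Seq4.

8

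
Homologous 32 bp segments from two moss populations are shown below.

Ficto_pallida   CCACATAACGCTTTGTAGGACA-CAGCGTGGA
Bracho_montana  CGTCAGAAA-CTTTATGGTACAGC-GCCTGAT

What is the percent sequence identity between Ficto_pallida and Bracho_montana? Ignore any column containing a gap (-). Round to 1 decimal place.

65.5%

Excluding the 3 gap columns leaves 29 comparable sites.
The sequences differ at positions 2 (C/G), 3 (A/T), 6 (T/G), 9 (C/A), 15 (G/A), 17 (A/G), 19 (G/T), 28 (G/C), 31 (G/A), 32 (A/T).
19 of the 29 comparable sites match, so the percent identity is 19/29 × 100 = 65.5%.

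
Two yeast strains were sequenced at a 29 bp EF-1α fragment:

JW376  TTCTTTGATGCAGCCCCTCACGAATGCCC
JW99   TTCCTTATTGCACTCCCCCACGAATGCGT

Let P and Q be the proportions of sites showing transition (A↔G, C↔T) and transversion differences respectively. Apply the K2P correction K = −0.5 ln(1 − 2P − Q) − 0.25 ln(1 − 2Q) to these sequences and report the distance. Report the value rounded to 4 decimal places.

0.3553

Differing sites — 4:T/C (Ti); 7:G/A (Ti); 8:A/T (Tv); 13:G/C (Tv); 14:C/T (Ti); 18:T/C (Ti); 28:C/G (Tv); 29:C/T (Ti).
Of the 8 differences, 5 transitions and 3 transversions over 29 sites: P = 5/29 = 0.172414, Q = 3/29 = 0.103448.
d = −0.5·ln(0.551724) − 0.25·ln(0.793104) = −0.5·(-0.594707) − 0.25·(-0.231801) = 0.3553.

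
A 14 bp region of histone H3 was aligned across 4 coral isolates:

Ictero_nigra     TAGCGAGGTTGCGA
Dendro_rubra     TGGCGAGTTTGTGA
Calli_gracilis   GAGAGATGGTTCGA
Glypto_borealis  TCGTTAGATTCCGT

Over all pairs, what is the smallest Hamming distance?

3

Pairwise Hamming distances:
  Ictero_nigra vs Dendro_rubra: 3
  Ictero_nigra vs Calli_gracilis: 5
  Ictero_nigra vs Glypto_borealis: 6
  Dendro_rubra vs Calli_gracilis: 8
  Dendro_rubra vs Glypto_borealis: 7
  Calli_gracilis vs Glypto_borealis: 9
The smallest is 3, between Ictero_nigra and Dendro_rubra.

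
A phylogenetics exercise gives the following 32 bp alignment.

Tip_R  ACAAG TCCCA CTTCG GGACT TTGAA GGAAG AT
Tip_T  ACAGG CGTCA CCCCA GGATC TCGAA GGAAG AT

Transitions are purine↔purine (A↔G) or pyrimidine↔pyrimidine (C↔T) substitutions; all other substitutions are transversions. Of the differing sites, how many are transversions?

Differing sites — 4:A/G (Ti); 6:T/C (Ti); 7:C/G (Tv); 8:C/T (Ti); 12:T/C (Ti); 13:T/C (Ti); 15:G/A (Ti); 19:C/T (Ti); 20:T/C (Ti); 22:T/C (Ti).
Of the 10 differences, 9 transitions and 1 transversion, so the answer is 1.

1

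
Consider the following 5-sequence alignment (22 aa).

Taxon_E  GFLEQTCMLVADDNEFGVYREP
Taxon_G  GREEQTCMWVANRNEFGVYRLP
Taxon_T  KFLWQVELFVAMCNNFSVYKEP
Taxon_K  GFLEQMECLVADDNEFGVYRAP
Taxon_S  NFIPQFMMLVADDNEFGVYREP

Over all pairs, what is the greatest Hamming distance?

Pairwise Hamming distances:
  Taxon_E vs Taxon_G: 6
  Taxon_E vs Taxon_T: 11
  Taxon_E vs Taxon_K: 4
  Taxon_E vs Taxon_S: 5
  Taxon_G vs Taxon_T: 14
  Taxon_G vs Taxon_K: 9
  Taxon_G vs Taxon_S: 10
  Taxon_T vs Taxon_K: 11
  Taxon_T vs Taxon_S: 12
  Taxon_K vs Taxon_S: 7
The largest is 14, between Taxon_G and Taxon_T.

14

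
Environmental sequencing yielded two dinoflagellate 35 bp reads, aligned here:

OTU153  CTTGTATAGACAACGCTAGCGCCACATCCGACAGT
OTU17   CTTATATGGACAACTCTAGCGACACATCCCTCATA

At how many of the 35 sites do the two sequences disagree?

Mismatches occur at site 4 (G/A), site 8 (A/G), site 15 (G/T), site 22 (C/A), site 30 (G/C), site 31 (A/T), site 34 (G/T), site 35 (T/A).
That gives 8 mismatches out of 35 aligned sites, so the Hamming distance is 8.

8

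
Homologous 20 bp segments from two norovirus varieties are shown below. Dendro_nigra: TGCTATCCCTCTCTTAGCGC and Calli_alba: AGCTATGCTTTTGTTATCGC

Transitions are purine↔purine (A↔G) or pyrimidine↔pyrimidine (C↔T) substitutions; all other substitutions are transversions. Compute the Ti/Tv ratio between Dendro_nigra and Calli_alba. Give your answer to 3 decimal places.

0.500

Differing sites — 1:T/A (Tv); 7:C/G (Tv); 9:C/T (Ti); 11:C/T (Ti); 13:C/G (Tv); 17:G/T (Tv).
Of the 6 differences, 2 transitions and 4 transversions, so Ti/Tv = 2/4 = 0.500.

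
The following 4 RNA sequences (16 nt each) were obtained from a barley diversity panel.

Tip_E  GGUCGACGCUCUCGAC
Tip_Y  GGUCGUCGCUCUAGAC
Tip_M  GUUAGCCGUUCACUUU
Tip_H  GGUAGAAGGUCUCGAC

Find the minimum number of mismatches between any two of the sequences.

2

Pairwise Hamming distances:
  Tip_E vs Tip_Y: 2
  Tip_E vs Tip_M: 8
  Tip_E vs Tip_H: 3
  Tip_Y vs Tip_M: 9
  Tip_Y vs Tip_H: 5
  Tip_M vs Tip_H: 8
The smallest is 2, between Tip_E and Tip_Y.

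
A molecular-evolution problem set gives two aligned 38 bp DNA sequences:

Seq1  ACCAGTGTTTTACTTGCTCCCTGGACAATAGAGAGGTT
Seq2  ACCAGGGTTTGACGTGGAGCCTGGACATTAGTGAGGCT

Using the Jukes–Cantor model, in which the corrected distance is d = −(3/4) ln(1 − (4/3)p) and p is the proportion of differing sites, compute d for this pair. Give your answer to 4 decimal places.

0.2846

The sequences differ at positions 6 (T/G), 11 (T/G), 14 (T/G), 17 (C/G), 18 (T/A), 19 (C/G), 28 (A/T), 32 (A/T), 37 (T/C).
p = 9/38 = 0.236842.
d = −0.75 · ln(1 − (4/3)·0.236842) = −0.75 · ln(0.684211) = −0.75 · (-0.379489) = 0.2846.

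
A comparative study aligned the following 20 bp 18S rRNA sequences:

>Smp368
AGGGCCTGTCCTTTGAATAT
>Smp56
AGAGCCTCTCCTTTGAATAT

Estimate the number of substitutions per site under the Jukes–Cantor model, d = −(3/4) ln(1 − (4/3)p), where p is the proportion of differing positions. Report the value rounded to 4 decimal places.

Differing sites — 3:G/A; 8:G/C.
p = 2/20 = 0.100000.
d = −0.75 · ln(1 − (4/3)·0.100000) = −0.75 · ln(0.866667) = −0.75 · (-0.143100) = 0.1073.

0.1073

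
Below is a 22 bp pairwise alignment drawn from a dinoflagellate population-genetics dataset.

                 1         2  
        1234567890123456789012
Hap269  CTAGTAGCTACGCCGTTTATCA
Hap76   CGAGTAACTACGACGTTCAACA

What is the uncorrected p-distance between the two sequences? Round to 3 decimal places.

The sequences differ at positions 2 (T/G), 7 (G/A), 13 (C/A), 18 (T/C), 20 (T/A).
There are 5 differences over 22 sites, so p = 5/22 = 0.227.

0.227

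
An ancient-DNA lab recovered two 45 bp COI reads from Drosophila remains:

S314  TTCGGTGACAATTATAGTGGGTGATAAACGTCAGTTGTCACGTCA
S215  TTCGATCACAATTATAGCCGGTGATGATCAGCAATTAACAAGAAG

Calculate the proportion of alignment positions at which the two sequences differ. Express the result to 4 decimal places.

0.3333

The sequences differ at positions 5 (G/A), 7 (G/C), 18 (T/C), 19 (G/C), 26 (A/G), 28 (A/T), 30 (G/A), 31 (T/G), 34 (G/A), 37 (G/A), 38 (T/A), 41 (C/A), 43 (T/A), 44 (C/A), 45 (A/G).
There are 15 differences over 45 sites, so p = 15/45 = 0.3333.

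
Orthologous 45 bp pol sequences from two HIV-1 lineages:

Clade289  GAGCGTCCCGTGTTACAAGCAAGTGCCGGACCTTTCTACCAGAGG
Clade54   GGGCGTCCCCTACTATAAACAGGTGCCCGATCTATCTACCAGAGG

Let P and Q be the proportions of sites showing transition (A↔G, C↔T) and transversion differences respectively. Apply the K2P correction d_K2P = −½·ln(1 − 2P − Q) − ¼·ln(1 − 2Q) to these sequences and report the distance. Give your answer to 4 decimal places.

0.2730

Mismatches occur at site 2 (A→G, transition), site 10 (G→C, transversion), site 12 (G→A, transition), site 13 (T→C, transition), site 16 (C→T, transition), site 19 (G→A, transition), site 22 (A→G, transition), site 28 (G→C, transversion), site 31 (C→T, transition), site 34 (T→A, transversion).
Of the 10 differences, 7 transitions and 3 transversions over 45 sites: P = 7/45 = 0.155556, Q = 3/45 = 0.066667.
d = −0.5·ln(0.622221) − 0.25·ln(0.866666) = −0.5·(-0.474460) − 0.25·(-0.143102) = 0.2730.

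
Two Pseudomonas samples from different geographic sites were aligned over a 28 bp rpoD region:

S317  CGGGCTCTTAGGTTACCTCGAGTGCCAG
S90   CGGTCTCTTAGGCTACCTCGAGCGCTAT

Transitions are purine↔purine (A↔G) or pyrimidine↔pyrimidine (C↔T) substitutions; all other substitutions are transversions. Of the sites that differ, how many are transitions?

3

Differing sites — 4:G/T (Tv); 13:T/C (Ti); 23:T/C (Ti); 26:C/T (Ti); 28:G/T (Tv).
Of the 5 differences, 3 transitions and 2 transversions, so the answer is 3.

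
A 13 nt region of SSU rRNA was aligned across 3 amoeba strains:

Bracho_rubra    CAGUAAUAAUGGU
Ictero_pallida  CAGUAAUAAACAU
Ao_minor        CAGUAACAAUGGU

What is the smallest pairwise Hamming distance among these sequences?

Pairwise Hamming distances:
  Bracho_rubra vs Ictero_pallida: 3
  Bracho_rubra vs Ao_minor: 1
  Ictero_pallida vs Ao_minor: 4
The smallest is 1, between Bracho_rubra and Ao_minor.

1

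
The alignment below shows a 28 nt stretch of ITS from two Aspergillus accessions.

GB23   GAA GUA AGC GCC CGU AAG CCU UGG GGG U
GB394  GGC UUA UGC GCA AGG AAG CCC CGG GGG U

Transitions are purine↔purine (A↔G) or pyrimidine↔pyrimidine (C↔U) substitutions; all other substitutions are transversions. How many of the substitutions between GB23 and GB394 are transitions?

The sequences differ at positions 2 (A/G, transition), 3 (A/C, transversion), 4 (G/U, transversion), 7 (A/U, transversion), 12 (C/A, transversion), 13 (C/A, transversion), 15 (U/G, transversion), 21 (U/C, transition), 22 (U/C, transition).
Of the 9 differences, 3 transitions and 6 transversions, so the answer is 3.

3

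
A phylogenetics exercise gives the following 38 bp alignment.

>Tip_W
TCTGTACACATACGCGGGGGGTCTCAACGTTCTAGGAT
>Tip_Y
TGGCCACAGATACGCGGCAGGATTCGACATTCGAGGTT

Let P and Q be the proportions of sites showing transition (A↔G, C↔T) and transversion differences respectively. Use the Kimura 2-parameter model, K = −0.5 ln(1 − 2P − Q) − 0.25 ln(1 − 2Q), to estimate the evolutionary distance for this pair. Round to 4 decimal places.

Mismatches occur at site 2 (C/G, transversion), site 3 (T/G, transversion), site 4 (G/C, transversion), site 5 (T/C, transition), site 9 (C/G, transversion), site 18 (G/C, transversion), site 19 (G/A, transition), site 22 (T/A, transversion), site 23 (C/T, transition), site 26 (A/G, transition), site 29 (G/A, transition), site 33 (T/G, transversion), site 37 (A/T, transversion).
Of the 13 differences, 5 transitions and 8 transversions over 38 sites: P = 5/38 = 0.131579, Q = 8/38 = 0.210526.
d = −0.5·ln(0.526316) − 0.25·ln(0.578948) = −0.5·(-0.641853) − 0.25·(-0.546543) = 0.4576.

0.4576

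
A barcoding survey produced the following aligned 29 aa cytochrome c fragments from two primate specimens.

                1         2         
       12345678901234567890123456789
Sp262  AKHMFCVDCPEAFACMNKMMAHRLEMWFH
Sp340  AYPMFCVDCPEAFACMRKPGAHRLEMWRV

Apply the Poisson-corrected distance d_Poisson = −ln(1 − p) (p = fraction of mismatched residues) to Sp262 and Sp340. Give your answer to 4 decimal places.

The sequences differ at positions 2 (K/Y), 3 (H/P), 17 (N/R), 19 (M/P), 20 (M/G), 28 (F/R), 29 (H/V).
p = 7/29 = 0.241379.
d = −ln(1 − 0.241379) = −ln(0.758621) = 0.2763.

0.2763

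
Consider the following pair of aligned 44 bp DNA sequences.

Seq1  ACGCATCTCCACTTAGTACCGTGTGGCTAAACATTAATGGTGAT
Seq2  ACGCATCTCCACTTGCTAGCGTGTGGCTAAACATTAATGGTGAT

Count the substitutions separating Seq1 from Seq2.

The sequences differ at positions 15 (A/G), 16 (G/C), 19 (C/G).
That gives 3 mismatches out of 44 aligned sites, so the Hamming distance is 3.

3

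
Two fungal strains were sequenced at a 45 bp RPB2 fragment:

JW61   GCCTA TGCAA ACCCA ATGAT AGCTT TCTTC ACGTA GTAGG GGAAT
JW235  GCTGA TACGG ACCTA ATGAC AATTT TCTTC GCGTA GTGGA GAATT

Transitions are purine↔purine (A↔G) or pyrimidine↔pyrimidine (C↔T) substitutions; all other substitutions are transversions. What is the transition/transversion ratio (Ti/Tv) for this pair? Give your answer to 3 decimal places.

6.000

Mismatches occur at site 3 (C→T, transition), site 4 (T→G, transversion), site 7 (G→A, transition), site 9 (A→G, transition), site 10 (A→G, transition), site 14 (C→T, transition), site 20 (T→C, transition), site 22 (G→A, transition), site 23 (C→T, transition), site 31 (A→G, transition), site 38 (A→G, transition), site 40 (G→A, transition), site 42 (G→A, transition), site 44 (A→T, transversion).
Of the 14 differences, 12 transitions and 2 transversions, so Ti/Tv = 12/2 = 6.000.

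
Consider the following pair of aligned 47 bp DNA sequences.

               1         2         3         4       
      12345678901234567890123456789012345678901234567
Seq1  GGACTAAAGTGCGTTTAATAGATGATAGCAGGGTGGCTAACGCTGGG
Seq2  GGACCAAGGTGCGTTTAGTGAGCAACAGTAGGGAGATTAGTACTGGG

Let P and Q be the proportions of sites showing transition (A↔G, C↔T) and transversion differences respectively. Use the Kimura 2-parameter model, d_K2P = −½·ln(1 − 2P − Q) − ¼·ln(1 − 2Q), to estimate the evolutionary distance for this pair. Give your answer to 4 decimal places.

The sequences differ at positions 5 (T/C, transition), 8 (A/G, transition), 18 (A/G, transition), 20 (A/G, transition), 21 (G/A, transition), 22 (A/G, transition), 23 (T/C, transition), 24 (G/A, transition), 26 (T/C, transition), 29 (C/T, transition), 34 (T/A, transversion), 36 (G/A, transition), 37 (C/T, transition), 40 (A/G, transition), 41 (C/T, transition), 42 (G/A, transition).
Of the 16 differences, 15 transitions and 1 transversion over 47 sites: P = 15/47 = 0.319149, Q = 1/47 = 0.021277.
d = −0.5·ln(0.340425) − 0.25·ln(0.957446) = −0.5·(-1.077560) − 0.25·(-0.043486) = 0.5497.

0.5497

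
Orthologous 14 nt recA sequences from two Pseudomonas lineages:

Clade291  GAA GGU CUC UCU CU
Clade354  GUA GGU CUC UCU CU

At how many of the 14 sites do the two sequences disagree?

1

The sequences differ at position 2 (A/U).
That gives 1 mismatch out of 14 aligned sites, so the Hamming distance is 1.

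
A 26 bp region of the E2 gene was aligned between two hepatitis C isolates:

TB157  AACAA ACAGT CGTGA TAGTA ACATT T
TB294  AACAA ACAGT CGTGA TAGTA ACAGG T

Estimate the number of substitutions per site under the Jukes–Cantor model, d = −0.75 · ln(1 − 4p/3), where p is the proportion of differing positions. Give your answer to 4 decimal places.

0.0812

The sequences differ at positions 24 (T/G), 25 (T/G).
p = 2/26 = 0.076923.
d = −0.75 · ln(1 − (4/3)·0.076923) = −0.75 · ln(0.897436) = −0.75 · (-0.108213) = 0.0812.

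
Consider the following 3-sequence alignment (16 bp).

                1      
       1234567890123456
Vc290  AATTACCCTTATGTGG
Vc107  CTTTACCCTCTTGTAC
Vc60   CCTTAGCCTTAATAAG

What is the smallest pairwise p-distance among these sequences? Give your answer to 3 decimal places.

Pairwise Hamming distances:
  Vc290 vs Vc107: 6
  Vc290 vs Vc60: 7
  Vc107 vs Vc60: 8
The smallest is 6 mismatches, between Vc290 and Vc107; p = 6/16 = 0.375.

0.375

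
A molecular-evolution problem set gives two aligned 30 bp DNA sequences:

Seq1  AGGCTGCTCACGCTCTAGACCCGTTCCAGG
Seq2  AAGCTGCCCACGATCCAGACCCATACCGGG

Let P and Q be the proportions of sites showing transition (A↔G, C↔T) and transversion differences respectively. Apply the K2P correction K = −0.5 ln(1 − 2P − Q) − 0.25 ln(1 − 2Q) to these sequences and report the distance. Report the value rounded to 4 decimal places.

Mismatches occur at site 2 (G→A, transition), site 8 (T→C, transition), site 13 (C→A, transversion), site 16 (T→C, transition), site 23 (G→A, transition), site 25 (T→A, transversion), site 28 (A→G, transition).
Of the 7 differences, 5 transitions and 2 transversions over 30 sites: P = 5/30 = 0.166667, Q = 2/30 = 0.066667.
d = −0.5·ln(0.599999) − 0.25·ln(0.866666) = −0.5·(-0.510827) − 0.25·(-0.143102) = 0.2912.

0.2912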